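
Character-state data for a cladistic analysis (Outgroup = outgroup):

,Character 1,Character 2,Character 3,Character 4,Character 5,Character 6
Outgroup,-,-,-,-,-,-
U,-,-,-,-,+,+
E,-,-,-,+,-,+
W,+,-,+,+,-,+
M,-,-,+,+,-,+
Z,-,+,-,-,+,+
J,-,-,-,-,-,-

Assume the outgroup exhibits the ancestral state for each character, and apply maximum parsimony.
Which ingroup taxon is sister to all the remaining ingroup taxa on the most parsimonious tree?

J

The outgroup has state '-' for every character, so '+' is the derived state throughout.
Character 1 (derived state '+') is unique to W (autapomorphy; uninformative for grouping).
Character 2: derived state '+' in Z only — an autapomorphy, so it tells us nothing about relationships among taxa.
Only M and W show the derived state '+' for Character 3, supporting them as a clade.
Character 4: derived state '+' in E, M, and W only — synapomorphy for {E, M, W}.
Character 5: derived state '+' in U and Z only — synapomorphy for {U, Z}.
Character 6: derived state '+' in E, M, U, W, and Z only — synapomorphy for {E, M, U, W, Z}.
Most parsimonious ingroup topology: (((U,Z),(E,(W,M))),J).
J is sister to the clade containing all other ingroup taxa, so it is the earliest-diverging (most basal) ingroup lineage.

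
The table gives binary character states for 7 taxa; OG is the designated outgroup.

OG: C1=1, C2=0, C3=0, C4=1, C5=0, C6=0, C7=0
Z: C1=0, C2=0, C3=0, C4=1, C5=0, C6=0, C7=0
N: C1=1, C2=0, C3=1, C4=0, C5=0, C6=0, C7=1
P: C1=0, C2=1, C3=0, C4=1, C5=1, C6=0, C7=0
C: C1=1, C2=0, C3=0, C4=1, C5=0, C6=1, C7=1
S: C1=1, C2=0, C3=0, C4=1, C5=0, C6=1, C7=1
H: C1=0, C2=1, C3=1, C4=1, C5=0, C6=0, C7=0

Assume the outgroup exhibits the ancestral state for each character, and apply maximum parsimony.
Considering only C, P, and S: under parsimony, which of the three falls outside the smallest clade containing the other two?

P

Character polarity is set by the outgroup: the derived state is whichever differs from the outgroup's state, so for C1, C4 the derived state is '0', and for the remaining characters it is '1'.
C1: derived state '0' in H, P, and Z only — synapomorphy for {H, P, Z}.
C2: derived state '1' in H and P only — synapomorphy for {H, P}.
C3 (state '1') occurs in H and N but conflicts with the nesting implied by the other characters — most parsimoniously interpreted as homoplasy.
C4: derived state '0' in N only — an autapomorphy, so it tells us nothing about relationships among taxa.
C5 (derived state '1') is unique to P (autapomorphy; uninformative for grouping).
Only C and S show the derived state '1' for C6, supporting them as a clade.
C7 (derived state '1') is shared by C, N, and S — a synapomorphy uniting that clade.
Most parsimonious ingroup topology: ((Z,(P,H)),(N,(C,S))).
C and S share a more recent common ancestor with each other than either does with P, so P is the least closely related of the three.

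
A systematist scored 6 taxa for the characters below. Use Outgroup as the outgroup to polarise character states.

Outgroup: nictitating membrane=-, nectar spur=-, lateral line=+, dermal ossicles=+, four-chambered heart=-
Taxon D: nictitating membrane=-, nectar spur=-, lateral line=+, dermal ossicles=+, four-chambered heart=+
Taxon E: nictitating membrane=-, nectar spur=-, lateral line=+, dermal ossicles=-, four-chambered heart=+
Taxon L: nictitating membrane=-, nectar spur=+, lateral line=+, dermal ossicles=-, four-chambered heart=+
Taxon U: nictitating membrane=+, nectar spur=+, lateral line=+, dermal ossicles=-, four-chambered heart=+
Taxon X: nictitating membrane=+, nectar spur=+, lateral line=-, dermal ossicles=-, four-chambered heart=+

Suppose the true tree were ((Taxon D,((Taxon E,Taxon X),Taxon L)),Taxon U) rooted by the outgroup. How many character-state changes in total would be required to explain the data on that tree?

9

Map each character onto ((Taxon D,((Taxon E,Taxon X),Taxon L)),Taxon U) (rooted by Outgroup) and count the minimum state changes it requires (Fitch parsimony):
nictitating membrane: 2; nectar spur: 3; lateral line: 1; dermal ossicles: 2; four-chambered heart: 1.
Total tree length = 9.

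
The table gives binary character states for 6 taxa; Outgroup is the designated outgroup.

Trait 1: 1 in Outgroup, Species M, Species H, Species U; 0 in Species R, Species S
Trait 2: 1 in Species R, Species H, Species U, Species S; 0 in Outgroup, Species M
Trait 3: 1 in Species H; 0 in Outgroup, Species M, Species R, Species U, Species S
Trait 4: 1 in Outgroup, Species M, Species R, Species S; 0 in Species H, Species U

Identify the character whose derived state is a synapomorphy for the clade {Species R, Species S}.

Trait 1

Character polarity is set by the outgroup: the derived state is whichever differs from the outgroup's state, so for Trait 1, Trait 4 the derived state is '0', and for the remaining characters it is '1'.
Trait 1: derived state '0' in Species R and Species S only — synapomorphy for {Species R, Species S}.
Only Species H, Species R, Species S, and Species U show the derived state '1' for Trait 2, supporting them as a clade.
Trait 3: derived state '1' in Species H only — an autapomorphy, so it tells us nothing about relationships among taxa.
Only Species H and Species U show the derived state '0' for Trait 4, supporting them as a clade.
Most parsimonious ingroup topology: (Species M,((Species R,Species S),(Species H,Species U))).
The clade {Species R, Species S} is supported by Trait 1: its derived state '0' occurs in exactly those taxa and in no other taxon (including the outgroup).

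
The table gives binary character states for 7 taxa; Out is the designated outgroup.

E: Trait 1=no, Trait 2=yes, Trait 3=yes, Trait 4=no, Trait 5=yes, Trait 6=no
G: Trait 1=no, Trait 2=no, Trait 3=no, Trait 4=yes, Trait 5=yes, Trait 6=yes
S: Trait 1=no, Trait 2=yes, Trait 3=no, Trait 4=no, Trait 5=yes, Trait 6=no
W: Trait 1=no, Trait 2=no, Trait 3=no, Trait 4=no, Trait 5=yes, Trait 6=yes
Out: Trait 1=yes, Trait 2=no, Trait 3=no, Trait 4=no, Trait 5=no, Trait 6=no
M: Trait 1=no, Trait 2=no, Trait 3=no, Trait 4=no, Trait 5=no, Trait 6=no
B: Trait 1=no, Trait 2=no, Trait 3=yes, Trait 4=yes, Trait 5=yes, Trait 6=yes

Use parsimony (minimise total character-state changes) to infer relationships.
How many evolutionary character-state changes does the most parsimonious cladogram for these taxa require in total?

Character polarity is set by the outgroup: the derived state is whichever differs from the outgroup's state, so for Trait 1 the derived state is 'no', and for the remaining characters it is 'yes'.
All ingroup taxa share the derived state 'no' for Trait 1; it defines the ingroup but does not resolve relationships within it.
Trait 2 (derived state 'yes') is shared by E and S — a synapomorphy uniting that clade.
Trait 3 groups B and E, which is incompatible with the clades supported by the remaining characters; treating it as convergent (homoplasy) costs fewer steps than any alternative tree.
Trait 4: derived state 'yes' in B and G only — synapomorphy for {B, G}.
Only B, E, G, S, and W show the derived state 'yes' for Trait 5, supporting them as a clade.
Trait 6: derived state 'yes' in B, G, and W only — synapomorphy for {B, G, W}.
Most parsimonious ingroup topology: (((W,(B,G)),(S,E)),M).
Changes per character on this tree: Trait 1: 1; Trait 2: 1; Trait 3: 2; Trait 4: 1; Trait 5: 1; Trait 6: 1.
Total = 7.

7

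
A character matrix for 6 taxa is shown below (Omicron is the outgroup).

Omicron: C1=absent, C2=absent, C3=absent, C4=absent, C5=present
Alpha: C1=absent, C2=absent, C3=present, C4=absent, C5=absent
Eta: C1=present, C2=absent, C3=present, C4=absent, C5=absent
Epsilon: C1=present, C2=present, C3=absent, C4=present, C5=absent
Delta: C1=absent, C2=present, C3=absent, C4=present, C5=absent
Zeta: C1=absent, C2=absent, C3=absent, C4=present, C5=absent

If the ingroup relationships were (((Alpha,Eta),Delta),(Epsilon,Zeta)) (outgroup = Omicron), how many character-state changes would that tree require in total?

8

Map each character onto (((Alpha,Eta),Delta),(Epsilon,Zeta)) (rooted by Omicron) and count the minimum state changes it requires (Fitch parsimony):
C1: 2; C2: 2; C3: 1; C4: 2; C5: 1.
Total tree length = 8.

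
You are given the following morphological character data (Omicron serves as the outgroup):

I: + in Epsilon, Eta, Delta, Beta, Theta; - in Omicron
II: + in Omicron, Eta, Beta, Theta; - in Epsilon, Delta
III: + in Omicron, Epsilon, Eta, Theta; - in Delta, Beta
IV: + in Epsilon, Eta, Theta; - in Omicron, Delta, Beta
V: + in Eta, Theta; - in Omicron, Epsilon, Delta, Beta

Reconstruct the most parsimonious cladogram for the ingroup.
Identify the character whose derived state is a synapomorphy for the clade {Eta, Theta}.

V

Character polarity is set by the outgroup: the derived state is whichever differs from the outgroup's state, so for II, III the derived state is '-', and for the remaining characters it is '+'.
All ingroup taxa share the derived state '+' for I; it defines the ingroup but does not resolve relationships within it.
II (state '-') occurs in Delta and Epsilon but conflicts with the nesting implied by the other characters — most parsimoniously interpreted as homoplasy.
Only Beta and Delta show the derived state '-' for III, supporting them as a clade.
Only Epsilon, Eta, and Theta show the derived state '+' for IV, supporting them as a clade.
V: derived state '+' in Eta and Theta only — synapomorphy for {Eta, Theta}.
Most parsimonious ingroup topology: ((Epsilon,(Eta,Theta)),(Delta,Beta)).
The clade {Eta, Theta} is supported by V: its derived state '+' occurs in exactly those taxa and in no other taxon (including the outgroup).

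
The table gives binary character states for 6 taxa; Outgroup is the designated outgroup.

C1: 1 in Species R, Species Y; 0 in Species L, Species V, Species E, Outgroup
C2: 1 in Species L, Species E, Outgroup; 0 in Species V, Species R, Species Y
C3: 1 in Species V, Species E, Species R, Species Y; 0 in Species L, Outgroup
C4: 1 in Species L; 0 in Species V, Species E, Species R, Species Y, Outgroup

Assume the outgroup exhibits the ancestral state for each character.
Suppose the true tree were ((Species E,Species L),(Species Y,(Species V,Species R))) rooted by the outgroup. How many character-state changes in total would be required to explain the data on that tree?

6

Map each character onto ((Species E,Species L),(Species Y,(Species V,Species R))) (rooted by Outgroup) and count the minimum state changes it requires (Fitch parsimony):
C1: 2; C2: 1; C3: 2; C4: 1.
Total tree length = 6.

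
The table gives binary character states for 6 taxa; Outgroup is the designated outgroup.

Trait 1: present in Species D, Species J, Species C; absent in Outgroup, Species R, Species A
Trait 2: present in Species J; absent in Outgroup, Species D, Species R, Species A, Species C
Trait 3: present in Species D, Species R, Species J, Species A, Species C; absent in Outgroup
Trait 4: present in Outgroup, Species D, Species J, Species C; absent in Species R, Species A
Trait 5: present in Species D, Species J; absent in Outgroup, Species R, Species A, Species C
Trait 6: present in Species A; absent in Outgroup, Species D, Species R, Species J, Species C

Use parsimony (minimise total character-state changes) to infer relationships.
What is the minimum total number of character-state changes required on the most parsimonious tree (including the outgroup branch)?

Character polarity is set by the outgroup: the derived state is whichever differs from the outgroup's state, so for Trait 4 the derived state is 'absent', and for the remaining characters it is 'present'.
Trait 1 (derived state 'present') is shared by Species C, Species D, and Species J — a synapomorphy uniting that clade.
Trait 2: derived state 'present' in Species J only — an autapomorphy, so it tells us nothing about relationships among taxa.
All ingroup taxa share the derived state 'present' for Trait 3; it defines the ingroup but does not resolve relationships within it.
Only Species A and Species R show the derived state 'absent' for Trait 4, supporting them as a clade.
Trait 5: derived state 'present' in Species D and Species J only — synapomorphy for {Species D, Species J}.
Trait 6: derived state 'present' in Species A only — an autapomorphy, so it tells us nothing about relationships among taxa.
Most parsimonious ingroup topology: (((Species D,Species J),Species C),(Species R,Species A)).
Changes per character on this tree: Trait 1: 1; Trait 2: 1; Trait 3: 1; Trait 4: 1; Trait 5: 1; Trait 6: 1.
Total = 6.

6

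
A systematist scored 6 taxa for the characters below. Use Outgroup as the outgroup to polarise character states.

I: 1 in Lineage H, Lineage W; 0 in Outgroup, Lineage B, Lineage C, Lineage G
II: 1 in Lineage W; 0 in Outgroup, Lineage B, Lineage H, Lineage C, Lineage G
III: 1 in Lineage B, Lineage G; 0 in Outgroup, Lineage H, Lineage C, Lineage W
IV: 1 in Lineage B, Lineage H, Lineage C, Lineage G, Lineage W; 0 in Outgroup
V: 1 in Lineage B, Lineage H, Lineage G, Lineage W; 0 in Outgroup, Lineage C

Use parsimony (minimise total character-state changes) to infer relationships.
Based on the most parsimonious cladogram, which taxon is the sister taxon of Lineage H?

The outgroup has state '0' for every character, so '1' is the derived state throughout.
Only Lineage H and Lineage W show the derived state '1' for I, supporting them as a clade.
II (derived state '1') is unique to Lineage W (autapomorphy; uninformative for grouping).
Only Lineage B and Lineage G show the derived state '1' for III, supporting them as a clade.
All ingroup taxa share the derived state '1' for IV; it defines the ingroup but does not resolve relationships within it.
V (derived state '1') is shared by Lineage B, Lineage G, Lineage H, and Lineage W — a synapomorphy uniting that clade.
Most parsimonious ingroup topology: (((Lineage B,Lineage G),(Lineage H,Lineage W)),Lineage C).
Lineage H and Lineage W form a cherry on this tree, so they are sister taxa.

Lineage W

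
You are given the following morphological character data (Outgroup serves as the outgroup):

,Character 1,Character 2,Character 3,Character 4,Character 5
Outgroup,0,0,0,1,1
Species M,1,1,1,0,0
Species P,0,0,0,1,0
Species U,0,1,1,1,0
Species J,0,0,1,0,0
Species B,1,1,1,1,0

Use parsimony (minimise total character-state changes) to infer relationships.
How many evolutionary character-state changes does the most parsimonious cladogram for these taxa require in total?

6

Character polarity is set by the outgroup: the derived state is whichever differs from the outgroup's state, so for Character 4, Character 5 the derived state is '0', and for the remaining characters it is '1'.
Only Species B and Species M show the derived state '1' for Character 1, supporting them as a clade.
Only Species B, Species M, and Species U show the derived state '1' for Character 2, supporting them as a clade.
Character 3: derived state '1' in Species B, Species J, Species M, and Species U only — synapomorphy for {Species B, Species J, Species M, Species U}.
Character 4 (state '0') occurs in Species J and Species M but conflicts with the nesting implied by the other characters — most parsimoniously interpreted as homoplasy.
All ingroup taxa share the derived state '0' for Character 5; it defines the ingroup but does not resolve relationships within it.
Most parsimonious ingroup topology: ((((Species M,Species B),Species U),Species J),Species P).
Changes per character on this tree: Character 1: 1; Character 2: 1; Character 3: 1; Character 4: 2; Character 5: 1.
Total = 6.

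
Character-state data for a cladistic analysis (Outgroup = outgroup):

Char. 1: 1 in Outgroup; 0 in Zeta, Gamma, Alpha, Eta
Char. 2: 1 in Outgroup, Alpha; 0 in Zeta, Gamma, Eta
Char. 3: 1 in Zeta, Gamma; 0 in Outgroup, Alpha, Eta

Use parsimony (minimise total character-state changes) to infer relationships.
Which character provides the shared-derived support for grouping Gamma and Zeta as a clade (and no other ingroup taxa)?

Character polarity is set by the outgroup: the derived state is whichever differs from the outgroup's state, so for Char. 1, Char. 2 the derived state is '0', and for the remaining characters it is '1'.
Char. 1 (derived state '0') is shared by all ingroup taxa — unites the whole ingroup.
Char. 2 (derived state '0') is shared by Eta, Gamma, and Zeta — a synapomorphy uniting that clade.
Char. 3 (derived state '1') is shared by Gamma and Zeta — a synapomorphy uniting that clade.
Most parsimonious ingroup topology: (((Zeta,Gamma),Eta),Alpha).
The clade {Gamma, Zeta} is supported by Char. 3: its derived state '1' occurs in exactly those taxa and in no other taxon (including the outgroup).

Char. 3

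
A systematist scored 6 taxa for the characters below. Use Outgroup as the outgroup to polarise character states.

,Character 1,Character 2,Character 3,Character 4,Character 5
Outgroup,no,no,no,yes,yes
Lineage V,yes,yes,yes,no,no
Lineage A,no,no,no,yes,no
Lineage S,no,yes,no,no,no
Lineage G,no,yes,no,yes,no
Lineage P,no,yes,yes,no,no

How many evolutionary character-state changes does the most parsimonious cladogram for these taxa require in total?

Character polarity is set by the outgroup: the derived state is whichever differs from the outgroup's state, so for Character 4, Character 5 the derived state is 'no', and for the remaining characters it is 'yes'.
Character 1: derived state 'yes' in Lineage V only — an autapomorphy, so it tells us nothing about relationships among taxa.
Character 2 (derived state 'yes') is shared by Lineage G, Lineage P, Lineage S, and Lineage V — a synapomorphy uniting that clade.
Only Lineage P and Lineage V show the derived state 'yes' for Character 3, supporting them as a clade.
Character 4 (derived state 'no') is shared by Lineage P, Lineage S, and Lineage V — a synapomorphy uniting that clade.
Character 5 (derived state 'no') is shared by all ingroup taxa — unites the whole ingroup.
Most parsimonious ingroup topology: ((((Lineage V,Lineage P),Lineage S),Lineage G),Lineage A).
Changes per character on this tree: Character 1: 1; Character 2: 1; Character 3: 1; Character 4: 1; Character 5: 1.
Total = 5.

5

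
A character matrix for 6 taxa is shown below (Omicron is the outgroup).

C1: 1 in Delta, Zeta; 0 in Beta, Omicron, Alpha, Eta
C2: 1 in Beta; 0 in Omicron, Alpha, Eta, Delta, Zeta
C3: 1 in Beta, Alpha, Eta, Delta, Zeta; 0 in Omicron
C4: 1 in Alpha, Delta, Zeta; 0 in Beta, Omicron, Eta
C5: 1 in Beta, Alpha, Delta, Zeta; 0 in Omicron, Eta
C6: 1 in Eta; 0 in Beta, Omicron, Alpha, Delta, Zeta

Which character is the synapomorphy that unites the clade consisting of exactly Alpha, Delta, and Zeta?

C4

The outgroup has state '0' for every character, so '1' is the derived state throughout.
Only Delta and Zeta show the derived state '1' for C1, supporting them as a clade.
C2: derived state '1' in Beta only — an autapomorphy, so it tells us nothing about relationships among taxa.
C3 (derived state '1') is shared by all ingroup taxa — unites the whole ingroup.
C4 (derived state '1') is shared by Alpha, Delta, and Zeta — a synapomorphy uniting that clade.
C5 (derived state '1') is shared by Alpha, Beta, Delta, and Zeta — a synapomorphy uniting that clade.
C6: derived state '1' in Eta only — an autapomorphy, so it tells us nothing about relationships among taxa.
Most parsimonious ingroup topology: ((((Delta,Zeta),Alpha),Beta),Eta).
The clade {Alpha, Delta, Zeta} is supported by C4: its derived state '1' occurs in exactly those taxa and in no other taxon (including the outgroup).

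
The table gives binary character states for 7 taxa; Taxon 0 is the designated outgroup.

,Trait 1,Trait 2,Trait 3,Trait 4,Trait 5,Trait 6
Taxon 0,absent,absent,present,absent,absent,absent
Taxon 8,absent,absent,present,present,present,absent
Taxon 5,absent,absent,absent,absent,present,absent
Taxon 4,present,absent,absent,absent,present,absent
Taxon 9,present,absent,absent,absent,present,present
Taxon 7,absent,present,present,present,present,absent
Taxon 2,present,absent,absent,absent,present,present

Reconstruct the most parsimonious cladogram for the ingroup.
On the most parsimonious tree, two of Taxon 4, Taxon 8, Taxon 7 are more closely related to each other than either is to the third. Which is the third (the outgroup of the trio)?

Character polarity is set by the outgroup: the derived state is whichever differs from the outgroup's state, so for Trait 3 the derived state is 'absent', and for the remaining characters it is 'present'.
Trait 1: derived state 'present' in Taxon 2, Taxon 4, and Taxon 9 only — synapomorphy for {Taxon 2, Taxon 4, Taxon 9}.
Trait 2: derived state 'present' in Taxon 7 only — an autapomorphy, so it tells us nothing about relationships among taxa.
Only Taxon 2, Taxon 4, Taxon 5, and Taxon 9 show the derived state 'absent' for Trait 3, supporting them as a clade.
Trait 4 (derived state 'present') is shared by Taxon 7 and Taxon 8 — a synapomorphy uniting that clade.
Trait 5 (derived state 'present') is shared by all ingroup taxa — unites the whole ingroup.
Only Taxon 2 and Taxon 9 show the derived state 'present' for Trait 6, supporting them as a clade.
Most parsimonious ingroup topology: ((((Taxon 9,Taxon 2),Taxon 4),Taxon 5),(Taxon 8,Taxon 7)).
Taxon 7 and Taxon 8 share a more recent common ancestor with each other than either does with Taxon 4, so Taxon 4 is the least closely related of the three.

Taxon 4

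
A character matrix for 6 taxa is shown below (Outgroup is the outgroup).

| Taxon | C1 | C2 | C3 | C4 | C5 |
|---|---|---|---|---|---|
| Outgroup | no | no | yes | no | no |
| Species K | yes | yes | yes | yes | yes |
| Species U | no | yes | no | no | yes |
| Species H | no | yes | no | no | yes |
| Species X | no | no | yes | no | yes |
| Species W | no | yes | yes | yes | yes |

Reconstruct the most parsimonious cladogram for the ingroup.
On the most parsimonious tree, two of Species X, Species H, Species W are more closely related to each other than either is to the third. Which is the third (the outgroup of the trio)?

Species X

Character polarity is set by the outgroup: the derived state is whichever differs from the outgroup's state, so for C3 the derived state is 'no', and for the remaining characters it is 'yes'.
C1 (derived state 'yes') is unique to Species K (autapomorphy; uninformative for grouping).
C2 (derived state 'yes') is shared by Species H, Species K, Species U, and Species W — a synapomorphy uniting that clade.
C3: derived state 'no' in Species H and Species U only — synapomorphy for {Species H, Species U}.
C4: derived state 'yes' in Species K and Species W only — synapomorphy for {Species K, Species W}.
C5 (derived state 'yes') is shared by all ingroup taxa — unites the whole ingroup.
Most parsimonious ingroup topology: (((Species K,Species W),(Species U,Species H)),Species X).
Species H and Species W share a more recent common ancestor with each other than either does with Species X, so Species X is the least closely related of the three.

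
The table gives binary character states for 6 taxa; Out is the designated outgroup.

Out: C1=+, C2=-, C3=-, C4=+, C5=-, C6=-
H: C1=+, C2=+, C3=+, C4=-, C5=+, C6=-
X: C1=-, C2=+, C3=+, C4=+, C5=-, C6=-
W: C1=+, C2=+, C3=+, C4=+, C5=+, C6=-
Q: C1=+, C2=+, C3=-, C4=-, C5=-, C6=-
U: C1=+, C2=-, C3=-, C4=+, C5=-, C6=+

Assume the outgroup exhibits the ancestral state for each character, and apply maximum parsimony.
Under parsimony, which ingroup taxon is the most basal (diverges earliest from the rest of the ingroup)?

U

Character polarity is set by the outgroup: the derived state is whichever differs from the outgroup's state, so for C1, C4 the derived state is '-', and for the remaining characters it is '+'.
C1 (derived state '-') is unique to X (autapomorphy; uninformative for grouping).
C2 (derived state '+') is shared by H, Q, W, and X — a synapomorphy uniting that clade.
Only H, W, and X show the derived state '+' for C3, supporting them as a clade.
C4 (state '-') occurs in H and Q but conflicts with the nesting implied by the other characters — most parsimoniously interpreted as homoplasy.
Only H and W show the derived state '+' for C5, supporting them as a clade.
C6: derived state '+' in U only — an autapomorphy, so it tells us nothing about relationships among taxa.
Most parsimonious ingroup topology: ((((H,W),X),Q),U).
U is sister to the clade containing all other ingroup taxa, so it is the earliest-diverging (most basal) ingroup lineage.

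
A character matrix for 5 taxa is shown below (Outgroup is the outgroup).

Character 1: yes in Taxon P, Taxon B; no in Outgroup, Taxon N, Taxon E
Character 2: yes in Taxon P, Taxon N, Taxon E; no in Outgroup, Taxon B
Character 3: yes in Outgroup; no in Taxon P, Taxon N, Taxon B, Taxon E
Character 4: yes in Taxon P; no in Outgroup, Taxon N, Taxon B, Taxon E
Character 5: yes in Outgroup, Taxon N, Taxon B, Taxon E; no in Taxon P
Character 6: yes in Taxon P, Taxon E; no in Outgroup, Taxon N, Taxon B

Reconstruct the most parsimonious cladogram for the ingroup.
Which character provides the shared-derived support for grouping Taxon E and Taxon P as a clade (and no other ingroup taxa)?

Character 6

Character polarity is set by the outgroup: the derived state is whichever differs from the outgroup's state, so for Character 3, Character 5 the derived state is 'no', and for the remaining characters it is 'yes'.
Character 1 (state 'yes') occurs in Taxon B and Taxon P but conflicts with the nesting implied by the other characters — most parsimoniously interpreted as homoplasy.
Only Taxon E, Taxon N, and Taxon P show the derived state 'yes' for Character 2, supporting them as a clade.
Character 3 (derived state 'no') is shared by all ingroup taxa — unites the whole ingroup.
Character 4: derived state 'yes' in Taxon P only — an autapomorphy, so it tells us nothing about relationships among taxa.
Character 5: derived state 'no' in Taxon P only — an autapomorphy, so it tells us nothing about relationships among taxa.
Character 6: derived state 'yes' in Taxon E and Taxon P only — synapomorphy for {Taxon E, Taxon P}.
Most parsimonious ingroup topology: (((Taxon P,Taxon E),Taxon N),Taxon B).
The clade {Taxon E, Taxon P} is supported by Character 6: its derived state 'yes' occurs in exactly those taxa and in no other taxon (including the outgroup).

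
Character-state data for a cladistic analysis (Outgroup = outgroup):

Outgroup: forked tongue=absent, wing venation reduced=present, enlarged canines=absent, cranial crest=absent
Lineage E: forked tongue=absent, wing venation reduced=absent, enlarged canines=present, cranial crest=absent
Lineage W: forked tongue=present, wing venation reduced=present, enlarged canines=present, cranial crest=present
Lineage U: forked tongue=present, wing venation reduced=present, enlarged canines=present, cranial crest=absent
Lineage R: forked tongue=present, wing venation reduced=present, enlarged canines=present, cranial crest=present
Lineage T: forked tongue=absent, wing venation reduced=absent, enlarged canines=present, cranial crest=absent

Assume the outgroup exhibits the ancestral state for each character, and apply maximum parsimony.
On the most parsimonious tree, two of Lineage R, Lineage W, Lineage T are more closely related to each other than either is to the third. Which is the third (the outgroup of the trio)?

Character polarity is set by the outgroup: the derived state is whichever differs from the outgroup's state, so for wing venation reduced the derived state is 'absent', and for the remaining characters it is 'present'.
forked tongue: derived state 'present' in Lineage R, Lineage U, and Lineage W only — synapomorphy for {Lineage R, Lineage U, Lineage W}.
Only Lineage E and Lineage T show the derived state 'absent' for wing venation reduced, supporting them as a clade.
All ingroup taxa share the derived state 'present' for enlarged canines; it defines the ingroup but does not resolve relationships within it.
cranial crest (derived state 'present') is shared by Lineage R and Lineage W — a synapomorphy uniting that clade.
Most parsimonious ingroup topology: ((Lineage E,Lineage T),((Lineage W,Lineage R),Lineage U)).
Lineage R and Lineage W share a more recent common ancestor with each other than either does with Lineage T, so Lineage T is the least closely related of the three.

Lineage T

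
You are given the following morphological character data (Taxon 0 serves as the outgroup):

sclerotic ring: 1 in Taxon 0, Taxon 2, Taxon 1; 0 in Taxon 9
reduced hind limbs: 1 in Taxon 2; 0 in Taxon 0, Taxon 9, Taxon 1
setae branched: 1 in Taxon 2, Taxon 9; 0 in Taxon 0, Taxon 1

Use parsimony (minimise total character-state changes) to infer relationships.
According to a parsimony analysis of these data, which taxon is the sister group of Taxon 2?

Character polarity is set by the outgroup: the derived state is whichever differs from the outgroup's state, so for sclerotic ring the derived state is '0', and for the remaining characters it is '1'.
sclerotic ring: derived state '0' in Taxon 9 only — an autapomorphy, so it tells us nothing about relationships among taxa.
reduced hind limbs (derived state '1') is unique to Taxon 2 (autapomorphy; uninformative for grouping).
setae branched: derived state '1' in Taxon 2 and Taxon 9 only — synapomorphy for {Taxon 2, Taxon 9}.
Most parsimonious ingroup topology: ((Taxon 2,Taxon 9),Taxon 1).
Taxon 2 and Taxon 9 form a cherry on this tree, so they are sister taxa.

Taxon 9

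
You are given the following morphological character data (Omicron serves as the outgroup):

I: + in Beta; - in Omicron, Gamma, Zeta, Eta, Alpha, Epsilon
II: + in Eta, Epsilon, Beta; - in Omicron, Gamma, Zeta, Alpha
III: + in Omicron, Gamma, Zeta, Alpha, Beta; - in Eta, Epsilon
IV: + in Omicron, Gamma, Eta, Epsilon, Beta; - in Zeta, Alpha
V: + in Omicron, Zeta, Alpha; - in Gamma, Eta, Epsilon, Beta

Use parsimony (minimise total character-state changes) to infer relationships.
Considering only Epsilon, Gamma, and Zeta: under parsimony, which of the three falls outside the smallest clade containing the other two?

Character polarity is set by the outgroup: the derived state is whichever differs from the outgroup's state, so for III, IV, V the derived state is '-', and for the remaining characters it is '+'.
I (derived state '+') is unique to Beta (autapomorphy; uninformative for grouping).
Only Beta, Epsilon, and Eta show the derived state '+' for II, supporting them as a clade.
III: derived state '-' in Epsilon and Eta only — synapomorphy for {Epsilon, Eta}.
Only Alpha and Zeta show the derived state '-' for IV, supporting them as a clade.
V (derived state '-') is shared by Beta, Epsilon, Eta, and Gamma — a synapomorphy uniting that clade.
Most parsimonious ingroup topology: ((Gamma,((Eta,Epsilon),Beta)),(Zeta,Alpha)).
Gamma and Epsilon share a more recent common ancestor with each other than either does with Zeta, so Zeta is the least closely related of the three.

Zeta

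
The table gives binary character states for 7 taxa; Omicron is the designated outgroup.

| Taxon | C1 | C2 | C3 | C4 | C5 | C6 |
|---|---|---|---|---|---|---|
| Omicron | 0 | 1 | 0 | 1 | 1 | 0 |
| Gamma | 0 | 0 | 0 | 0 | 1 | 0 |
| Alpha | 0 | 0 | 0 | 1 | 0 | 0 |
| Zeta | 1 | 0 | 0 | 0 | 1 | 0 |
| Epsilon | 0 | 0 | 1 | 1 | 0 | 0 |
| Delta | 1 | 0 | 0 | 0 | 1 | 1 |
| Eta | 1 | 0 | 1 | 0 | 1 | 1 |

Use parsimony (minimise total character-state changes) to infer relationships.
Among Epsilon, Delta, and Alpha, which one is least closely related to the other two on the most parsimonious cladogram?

Delta

Character polarity is set by the outgroup: the derived state is whichever differs from the outgroup's state, so for C2, C4, C5 the derived state is '0', and for the remaining characters it is '1'.
C1 (derived state '1') is shared by Delta, Eta, and Zeta — a synapomorphy uniting that clade.
C2 (derived state '0') is shared by all ingroup taxa — unites the whole ingroup.
C3 (state '1') occurs in Epsilon and Eta but conflicts with the nesting implied by the other characters — most parsimoniously interpreted as homoplasy.
C4: derived state '0' in Delta, Eta, Gamma, and Zeta only — synapomorphy for {Delta, Eta, Gamma, Zeta}.
C5 (derived state '0') is shared by Alpha and Epsilon — a synapomorphy uniting that clade.
Only Delta and Eta show the derived state '1' for C6, supporting them as a clade.
Most parsimonious ingroup topology: ((Gamma,(Zeta,(Delta,Eta))),(Alpha,Epsilon)).
Epsilon and Alpha share a more recent common ancestor with each other than either does with Delta, so Delta is the least closely related of the three.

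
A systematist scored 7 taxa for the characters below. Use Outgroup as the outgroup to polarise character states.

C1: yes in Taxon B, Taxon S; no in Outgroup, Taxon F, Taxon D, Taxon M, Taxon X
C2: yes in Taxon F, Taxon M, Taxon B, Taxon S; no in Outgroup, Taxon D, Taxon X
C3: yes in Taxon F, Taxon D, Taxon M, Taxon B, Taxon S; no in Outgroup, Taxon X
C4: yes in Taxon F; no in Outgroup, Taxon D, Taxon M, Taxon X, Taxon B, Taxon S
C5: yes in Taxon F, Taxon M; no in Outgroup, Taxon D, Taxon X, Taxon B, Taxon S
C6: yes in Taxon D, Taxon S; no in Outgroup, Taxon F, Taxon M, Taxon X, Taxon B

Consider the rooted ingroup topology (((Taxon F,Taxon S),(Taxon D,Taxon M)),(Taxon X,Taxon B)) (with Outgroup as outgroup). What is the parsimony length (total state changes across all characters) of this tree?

Map each character onto (((Taxon F,Taxon S),(Taxon D,Taxon M)),(Taxon X,Taxon B)) (rooted by Outgroup) and count the minimum state changes it requires (Fitch parsimony):
C1: 2; C2: 3; C3: 2; C4: 1; C5: 2; C6: 2.
Total tree length = 12.

12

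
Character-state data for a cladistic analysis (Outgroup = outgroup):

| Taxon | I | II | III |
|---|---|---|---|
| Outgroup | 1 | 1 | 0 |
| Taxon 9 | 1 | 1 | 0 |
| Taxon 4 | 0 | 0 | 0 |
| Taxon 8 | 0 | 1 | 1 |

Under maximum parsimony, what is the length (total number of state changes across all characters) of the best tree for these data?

Character polarity is set by the outgroup: the derived state is whichever differs from the outgroup's state, so for I, II the derived state is '0', and for the remaining characters it is '1'.
I (derived state '0') is shared by Taxon 4 and Taxon 8 — a synapomorphy uniting that clade.
II (derived state '0') is unique to Taxon 4 (autapomorphy; uninformative for grouping).
III: derived state '1' in Taxon 8 only — an autapomorphy, so it tells us nothing about relationships among taxa.
Most parsimonious ingroup topology: (Taxon 9,(Taxon 4,Taxon 8)).
Changes per character on this tree: I: 1; II: 1; III: 1.
Total = 3.

3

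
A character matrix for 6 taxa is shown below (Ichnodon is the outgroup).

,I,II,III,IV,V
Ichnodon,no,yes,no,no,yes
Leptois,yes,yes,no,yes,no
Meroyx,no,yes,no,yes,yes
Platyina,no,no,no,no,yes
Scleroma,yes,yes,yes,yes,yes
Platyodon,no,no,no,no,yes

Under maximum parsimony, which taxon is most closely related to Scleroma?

Leptois

Character polarity is set by the outgroup: the derived state is whichever differs from the outgroup's state, so for II, V the derived state is 'no', and for the remaining characters it is 'yes'.
I (derived state 'yes') is shared by Leptois and Scleroma — a synapomorphy uniting that clade.
Only Platyina and Platyodon show the derived state 'no' for II, supporting them as a clade.
III: derived state 'yes' in Scleroma only — an autapomorphy, so it tells us nothing about relationships among taxa.
IV: derived state 'yes' in Leptois, Meroyx, and Scleroma only — synapomorphy for {Leptois, Meroyx, Scleroma}.
V (derived state 'no') is unique to Leptois (autapomorphy; uninformative for grouping).
Most parsimonious ingroup topology: (((Leptois,Scleroma),Meroyx),(Platyina,Platyodon)).
Scleroma and Leptois form a cherry on this tree, so they are sister taxa.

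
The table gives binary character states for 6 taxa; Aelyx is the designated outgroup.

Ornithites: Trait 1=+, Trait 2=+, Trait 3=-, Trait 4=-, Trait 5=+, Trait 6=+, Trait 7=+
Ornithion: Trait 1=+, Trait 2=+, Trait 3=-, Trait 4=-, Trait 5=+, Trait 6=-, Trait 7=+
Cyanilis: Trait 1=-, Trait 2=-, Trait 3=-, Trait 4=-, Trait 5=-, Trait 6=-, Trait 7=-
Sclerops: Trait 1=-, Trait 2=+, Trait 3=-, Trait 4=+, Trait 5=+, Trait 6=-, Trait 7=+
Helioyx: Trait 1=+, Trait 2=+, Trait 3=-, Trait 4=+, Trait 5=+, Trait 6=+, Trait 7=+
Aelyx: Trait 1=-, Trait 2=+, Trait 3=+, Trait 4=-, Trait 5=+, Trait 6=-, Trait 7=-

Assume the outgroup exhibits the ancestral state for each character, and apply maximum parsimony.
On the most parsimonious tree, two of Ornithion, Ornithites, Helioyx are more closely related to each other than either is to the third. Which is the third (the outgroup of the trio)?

Character polarity is set by the outgroup: the derived state is whichever differs from the outgroup's state, so for Trait 2, Trait 3, Trait 5 the derived state is '-', and for the remaining characters it is '+'.
Trait 1: derived state '+' in Helioyx, Ornithion, and Ornithites only — synapomorphy for {Helioyx, Ornithion, Ornithites}.
Trait 2: derived state '-' in Cyanilis only — an autapomorphy, so it tells us nothing about relationships among taxa.
All ingroup taxa share the derived state '-' for Trait 3; it defines the ingroup but does not resolve relationships within it.
Trait 4 (state '+') occurs in Helioyx and Sclerops but conflicts with the nesting implied by the other characters — most parsimoniously interpreted as homoplasy.
Trait 5: derived state '-' in Cyanilis only — an autapomorphy, so it tells us nothing about relationships among taxa.
Trait 6 (derived state '+') is shared by Helioyx and Ornithites — a synapomorphy uniting that clade.
Trait 7: derived state '+' in Helioyx, Ornithion, Ornithites, and Sclerops only — synapomorphy for {Helioyx, Ornithion, Ornithites, Sclerops}.
Most parsimonious ingroup topology: ((((Helioyx,Ornithites),Ornithion),Sclerops),Cyanilis).
Ornithites and Helioyx share a more recent common ancestor with each other than either does with Ornithion, so Ornithion is the least closely related of the three.

Ornithion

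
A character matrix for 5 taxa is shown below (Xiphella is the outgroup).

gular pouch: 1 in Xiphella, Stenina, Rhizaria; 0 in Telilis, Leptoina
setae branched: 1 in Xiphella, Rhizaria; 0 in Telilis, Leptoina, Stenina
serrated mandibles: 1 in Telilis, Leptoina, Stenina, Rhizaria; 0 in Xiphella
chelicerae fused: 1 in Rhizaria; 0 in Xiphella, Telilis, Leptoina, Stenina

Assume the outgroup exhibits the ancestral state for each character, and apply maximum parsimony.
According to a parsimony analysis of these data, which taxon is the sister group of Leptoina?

Telilis

Character polarity is set by the outgroup: the derived state is whichever differs from the outgroup's state, so for gular pouch, setae branched the derived state is '0', and for the remaining characters it is '1'.
Only Leptoina and Telilis show the derived state '0' for gular pouch, supporting them as a clade.
setae branched: derived state '0' in Leptoina, Stenina, and Telilis only — synapomorphy for {Leptoina, Stenina, Telilis}.
All ingroup taxa share the derived state '1' for serrated mandibles; it defines the ingroup but does not resolve relationships within it.
chelicerae fused (derived state '1') is unique to Rhizaria (autapomorphy; uninformative for grouping).
Most parsimonious ingroup topology: (((Telilis,Leptoina),Stenina),Rhizaria).
Leptoina and Telilis form a cherry on this tree, so they are sister taxa.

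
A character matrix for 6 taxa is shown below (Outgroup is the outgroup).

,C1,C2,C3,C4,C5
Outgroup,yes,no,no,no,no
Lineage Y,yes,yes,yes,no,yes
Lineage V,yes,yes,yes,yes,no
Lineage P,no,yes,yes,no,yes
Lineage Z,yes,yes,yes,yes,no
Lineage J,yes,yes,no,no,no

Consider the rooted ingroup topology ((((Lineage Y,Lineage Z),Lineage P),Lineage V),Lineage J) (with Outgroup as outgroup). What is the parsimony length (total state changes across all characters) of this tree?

Map each character onto ((((Lineage Y,Lineage Z),Lineage P),Lineage V),Lineage J) (rooted by Outgroup) and count the minimum state changes it requires (Fitch parsimony):
C1: 1; C2: 1; C3: 1; C4: 2; C5: 2.
Total tree length = 7.

7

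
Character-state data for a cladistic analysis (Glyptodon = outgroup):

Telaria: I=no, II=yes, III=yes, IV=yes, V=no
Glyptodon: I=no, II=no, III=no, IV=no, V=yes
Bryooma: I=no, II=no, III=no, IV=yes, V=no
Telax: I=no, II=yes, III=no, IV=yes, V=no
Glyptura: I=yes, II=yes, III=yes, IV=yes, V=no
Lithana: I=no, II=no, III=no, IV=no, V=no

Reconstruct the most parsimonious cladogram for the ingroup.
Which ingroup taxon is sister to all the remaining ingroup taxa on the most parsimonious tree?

Lithana

Character polarity is set by the outgroup: the derived state is whichever differs from the outgroup's state, so for V the derived state is 'no', and for the remaining characters it is 'yes'.
I (derived state 'yes') is unique to Glyptura (autapomorphy; uninformative for grouping).
II: derived state 'yes' in Glyptura, Telaria, and Telax only — synapomorphy for {Glyptura, Telaria, Telax}.
Only Glyptura and Telaria show the derived state 'yes' for III, supporting them as a clade.
Only Bryooma, Glyptura, Telaria, and Telax show the derived state 'yes' for IV, supporting them as a clade.
All ingroup taxa share the derived state 'no' for V; it defines the ingroup but does not resolve relationships within it.
Most parsimonious ingroup topology: (((Telax,(Glyptura,Telaria)),Bryooma),Lithana).
Lithana is sister to the clade containing all other ingroup taxa, so it is the earliest-diverging (most basal) ingroup lineage.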